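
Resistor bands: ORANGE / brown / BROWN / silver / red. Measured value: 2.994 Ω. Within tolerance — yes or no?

no

Orange → 3 (first significant figure)
Brown → 1 (second significant figure)
Brown → 1 (third significant figure)
Silver → ×0.01 multiplier
Red → ±2% tolerance
311 × 0.01 = 3.11 Ω
Allowed range: 3.0478 Ω to 3.1722 Ω.
2.994 Ω lies outside that range.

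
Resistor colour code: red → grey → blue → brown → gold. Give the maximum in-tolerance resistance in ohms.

Red → 2 (first significant figure)
Grey → 8 (second significant figure)
Blue → 6 (third significant figure)
Brown → ×10 multiplier
Gold → ±5% tolerance
286 × 10 = 2860 Ω
Maximum = 2860 × (1 + 5/100) = 3003 Ω.

3003 Ω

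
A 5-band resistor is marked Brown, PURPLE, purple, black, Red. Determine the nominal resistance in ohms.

Brown → 1 (first significant figure)
Violet → 7 (second significant figure)
Violet → 7 (third significant figure)
Black → ×1 multiplier
177 × 1 = 177 Ω

177 Ω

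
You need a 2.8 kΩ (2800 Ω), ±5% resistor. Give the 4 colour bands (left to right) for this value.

2800 Ω = 28 × 10^2.
2 → red
8 → grey
Multiplier 10^2 → red.
±5% tolerance → gold.

red, grey, red, gold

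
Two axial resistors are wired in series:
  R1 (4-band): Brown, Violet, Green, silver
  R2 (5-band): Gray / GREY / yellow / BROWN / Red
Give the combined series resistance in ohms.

1708840 Ω

R1: brown, violet → 17; green ×10^5 → 1700000 Ω.
R2: grey, grey, yellow → 884; brown ×10 → 8840 Ω.
Series: 1700000 + 8840 = 1708840 Ω.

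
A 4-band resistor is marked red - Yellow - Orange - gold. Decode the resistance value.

24000 Ω

Red → 2 (first significant figure)
Yellow → 4 (second significant figure)
Orange → ×10^3 multiplier
24 × 1000 = 24000 Ω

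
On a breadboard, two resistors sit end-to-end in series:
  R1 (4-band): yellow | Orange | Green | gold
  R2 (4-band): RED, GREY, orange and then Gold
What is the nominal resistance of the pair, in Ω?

R1: yellow, orange → 43; green ×10^5 → 4300000 Ω.
R2: red, grey → 28; orange ×10^3 → 28000 Ω.
Series: 4300000 + 28000 = 4328000 Ω.

4328000 Ω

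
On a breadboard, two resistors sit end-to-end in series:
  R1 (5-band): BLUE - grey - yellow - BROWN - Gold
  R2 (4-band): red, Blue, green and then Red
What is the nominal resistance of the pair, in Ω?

R1: blue, grey, yellow → 684; brown ×10 → 6840 Ω.
R2: red, blue → 26; green ×10^5 → 2600000 Ω.
Series: 6840 + 2600000 = 2606840 Ω.

2606840 Ω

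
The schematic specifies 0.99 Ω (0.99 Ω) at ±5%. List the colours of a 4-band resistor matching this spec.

white, white, silver, gold

0.99 Ω = 99 × 10^-2.
9 → white
9 → white
Multiplier 10^-2 → silver.
±5% tolerance → gold.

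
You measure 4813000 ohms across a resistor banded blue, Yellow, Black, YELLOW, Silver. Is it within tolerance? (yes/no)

Blue → 6 (first significant figure)
Yellow → 4 (second significant figure)
Black → 0 (third significant figure)
Yellow → ×10^4 multiplier
Silver → ±10% tolerance
640 × 10000 = 6400000 Ω
Allowed range: 5760000 Ω to 7040000 Ω.
4813000 ohms lies outside that range.

no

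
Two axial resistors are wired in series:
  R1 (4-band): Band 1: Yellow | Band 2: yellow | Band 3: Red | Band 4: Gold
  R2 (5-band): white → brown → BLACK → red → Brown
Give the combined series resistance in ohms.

95400 Ω

R1: yellow, yellow → 44; red ×10^2 → 4400 Ω.
R2: white, brown, black → 910; red ×10^2 → 91000 Ω.
Series: 4400 + 91000 = 95400 Ω.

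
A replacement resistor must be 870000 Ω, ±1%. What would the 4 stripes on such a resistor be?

grey, violet, yellow, brown

870000 Ω = 87 × 10^4.
8 → grey
7 → violet
Multiplier 10^4 → yellow.
±1% tolerance → brown.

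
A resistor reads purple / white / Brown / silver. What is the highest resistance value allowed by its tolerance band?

869 Ω

Violet → 7 (first significant figure)
White → 9 (second significant figure)
Brown → ×10 multiplier
Silver → ±10% tolerance
79 × 10 = 790 Ω
Highest = 790 × (1 + 10/100) = 869 Ω.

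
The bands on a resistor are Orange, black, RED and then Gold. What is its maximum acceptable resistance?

Orange → 3 (first significant figure)
Black → 0 (second significant figure)
Red → ×10^2 multiplier
Gold → ±5% tolerance
30 × 100 = 3000 Ω
Maximum = 3000 × (1 + 5/100) = 3150 Ω.

3150 Ω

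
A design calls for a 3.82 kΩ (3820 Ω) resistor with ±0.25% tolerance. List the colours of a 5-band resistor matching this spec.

3820 Ω = 382 × 10^1.
3 → orange
8 → grey
2 → red
Multiplier 10^1 → brown.
±0.25% tolerance → blue.

orange, grey, red, brown, blue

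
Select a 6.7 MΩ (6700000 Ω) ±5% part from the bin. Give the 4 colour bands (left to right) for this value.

6700000 Ω = 67 × 10^5.
6 → blue
7 → violet
Multiplier 10^5 → green.
±5% tolerance → gold.

blue, violet, green, gold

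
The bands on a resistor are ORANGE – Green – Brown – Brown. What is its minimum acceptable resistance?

346.5 Ω

Orange → 3 (first significant figure)
Green → 5 (second significant figure)
Brown → ×10 multiplier
Brown → ±1% tolerance
35 × 10 = 350 Ω
Minimum = 350 × (1 − 1/100) = 346.5 Ω.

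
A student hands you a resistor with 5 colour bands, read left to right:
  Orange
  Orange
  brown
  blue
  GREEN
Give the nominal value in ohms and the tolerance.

Orange → 3 (first significant figure)
Orange → 3 (second significant figure)
Brown → 1 (third significant figure)
Blue → ×10^6 multiplier
Green → ±0.5% tolerance
331 × 1000000 = 331000000 Ω

331000000 Ω ±0.5%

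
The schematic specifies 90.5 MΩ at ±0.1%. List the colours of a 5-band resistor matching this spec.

white, black, green, green, violet

90500000 Ω = 905 × 10^5.
9 → white
0 → black
5 → green
Multiplier 10^5 → green.
±0.1% tolerance → violet.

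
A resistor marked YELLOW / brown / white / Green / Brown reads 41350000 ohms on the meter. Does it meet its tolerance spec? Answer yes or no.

Yellow → 4 (first significant figure)
Brown → 1 (second significant figure)
White → 9 (third significant figure)
Green → ×10^5 multiplier
Brown → ±1% tolerance
419 × 100000 = 41900000 Ω
Allowed range: 41481000 Ω to 42319000 Ω.
41350000 ohms lies outside that range.

no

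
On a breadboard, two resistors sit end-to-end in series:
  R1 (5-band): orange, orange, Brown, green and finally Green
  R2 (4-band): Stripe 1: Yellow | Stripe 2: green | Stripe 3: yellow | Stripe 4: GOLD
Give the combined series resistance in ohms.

33550000 Ω

R1: orange, orange, brown → 331; green ×10^5 → 33100000 Ω.
R2: yellow, green → 45; yellow ×10^4 → 450000 Ω.
Series: 33100000 + 450000 = 33550000 Ω.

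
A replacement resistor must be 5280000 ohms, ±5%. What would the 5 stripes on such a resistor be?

5280000 Ω = 528 × 10^4.
5 → green
2 → red
8 → grey
Multiplier 10^4 → yellow.
±5% tolerance → gold.

green, red, grey, yellow, gold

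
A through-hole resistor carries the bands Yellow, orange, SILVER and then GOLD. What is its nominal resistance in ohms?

Yellow → 4 (first significant figure)
Orange → 3 (second significant figure)
Silver → ×0.01 multiplier
43 × 0.01 = 0.43 Ω

0.43 Ω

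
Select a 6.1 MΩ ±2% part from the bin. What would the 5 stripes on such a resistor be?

6100000 Ω = 610 × 10^4.
6 → blue
1 → brown
0 → black
Multiplier 10^4 → yellow.
±2% tolerance → red.

blue, brown, black, yellow, red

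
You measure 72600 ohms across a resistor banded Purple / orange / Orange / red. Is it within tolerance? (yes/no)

yes

Violet → 7 (first significant figure)
Orange → 3 (second significant figure)
Orange → ×10^3 multiplier
Red → ±2% tolerance
73 × 1000 = 73000 Ω
Allowed range: 71540 Ω to 74460 Ω.
72600 ohms lies inside that range.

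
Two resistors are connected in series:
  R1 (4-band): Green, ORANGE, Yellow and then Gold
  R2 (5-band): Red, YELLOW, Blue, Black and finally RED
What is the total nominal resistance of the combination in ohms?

530246 Ω

R1: green, orange → 53; yellow ×10^4 → 530000 Ω.
R2: red, yellow, blue → 246; black ×1 → 246 Ω.
Series: 530000 + 246 = 530246 Ω.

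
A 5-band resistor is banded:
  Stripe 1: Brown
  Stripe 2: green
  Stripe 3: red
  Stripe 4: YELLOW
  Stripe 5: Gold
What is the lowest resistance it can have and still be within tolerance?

1444000 Ω

Brown → 1 (first significant figure)
Green → 5 (second significant figure)
Red → 2 (third significant figure)
Yellow → ×10^4 multiplier
Gold → ±5% tolerance
152 × 10000 = 1520000 Ω
Lowest = 1520000 × (1 − 5/100) = 1444000 Ω.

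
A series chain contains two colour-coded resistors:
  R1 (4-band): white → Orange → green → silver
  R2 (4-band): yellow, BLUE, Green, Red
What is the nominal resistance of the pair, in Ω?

13900000 Ω

R1: white, orange → 93; green ×10^5 → 9300000 Ω.
R2: yellow, blue → 46; green ×10^5 → 4600000 Ω.
Series: 9300000 + 4600000 = 13900000 Ω.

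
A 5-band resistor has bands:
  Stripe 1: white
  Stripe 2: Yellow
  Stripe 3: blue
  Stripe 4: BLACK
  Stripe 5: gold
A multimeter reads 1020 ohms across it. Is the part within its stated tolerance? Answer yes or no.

White → 9 (first significant figure)
Yellow → 4 (second significant figure)
Blue → 6 (third significant figure)
Black → ×1 multiplier
Gold → ±5% tolerance
946 × 1 = 946 Ω
Allowed range: 898.7 Ω to 993.3 Ω.
1020 ohms lies outside that range.

no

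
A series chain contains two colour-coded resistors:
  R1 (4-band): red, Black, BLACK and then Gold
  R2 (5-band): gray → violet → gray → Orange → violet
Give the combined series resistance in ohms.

R1: red, black → 20; black ×1 → 20 Ω.
R2: grey, violet, grey → 878; orange ×10^3 → 878000 Ω.
Series: 20 + 878000 = 878020 Ω.

878020 Ω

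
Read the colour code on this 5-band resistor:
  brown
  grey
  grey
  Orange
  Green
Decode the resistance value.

188000 Ω

Brown → 1 (first significant figure)
Grey → 8 (second significant figure)
Grey → 8 (third significant figure)
Orange → ×10^3 multiplier
188 × 1000 = 188000 Ω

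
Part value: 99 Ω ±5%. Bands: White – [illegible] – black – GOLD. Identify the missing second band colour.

white

99 Ω = 99 × 10^0.
The second band gives digit 9 of the significand, and 9 is white.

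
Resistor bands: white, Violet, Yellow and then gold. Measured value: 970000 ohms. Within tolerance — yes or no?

yes

White → 9 (first significant figure)
Violet → 7 (second significant figure)
Yellow → ×10^4 multiplier
Gold → ±5% tolerance
97 × 10000 = 970000 Ω
Allowed range: 921500 Ω to 1018500 Ω.
970000 ohms lies inside that range.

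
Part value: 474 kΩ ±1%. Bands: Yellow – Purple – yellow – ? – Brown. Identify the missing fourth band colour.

orange

474000 Ω = 474 × 10^3.
The fourth band is the multiplier, 10^3, which is orange.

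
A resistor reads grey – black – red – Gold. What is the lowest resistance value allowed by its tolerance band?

7600 Ω

Grey → 8 (first significant figure)
Black → 0 (second significant figure)
Red → ×10^2 multiplier
Gold → ±5% tolerance
80 × 100 = 8000 Ω
Lowest = 8000 × (1 − 5/100) = 7600 Ω.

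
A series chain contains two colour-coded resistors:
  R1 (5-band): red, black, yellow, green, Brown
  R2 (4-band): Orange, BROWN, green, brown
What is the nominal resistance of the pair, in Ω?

23500000 Ω

R1: red, black, yellow → 204; green ×10^5 → 20400000 Ω.
R2: orange, brown → 31; green ×10^5 → 3100000 Ω.
Series: 20400000 + 3100000 = 23500000 Ω.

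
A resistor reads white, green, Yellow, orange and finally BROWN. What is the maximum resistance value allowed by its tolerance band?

963540 Ω

White → 9 (first significant figure)
Green → 5 (second significant figure)
Yellow → 4 (third significant figure)
Orange → ×10^3 multiplier
Brown → ±1% tolerance
954 × 1000 = 954000 Ω
Maximum = 954000 × (1 + 1/100) = 963540 Ω.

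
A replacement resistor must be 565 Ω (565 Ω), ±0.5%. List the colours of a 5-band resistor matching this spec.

565 Ω = 565 × 10^0.
5 → green
6 → blue
5 → green
Multiplier 10^0 → black.
±0.5% tolerance → green.

green, blue, green, black, green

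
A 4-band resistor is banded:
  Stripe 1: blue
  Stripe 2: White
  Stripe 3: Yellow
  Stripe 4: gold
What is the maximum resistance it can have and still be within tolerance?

Blue → 6 (first significant figure)
White → 9 (second significant figure)
Yellow → ×10^4 multiplier
Gold → ±5% tolerance
69 × 10000 = 690000 Ω
Maximum = 690000 × (1 + 5/100) = 724500 Ω.

724500 Ω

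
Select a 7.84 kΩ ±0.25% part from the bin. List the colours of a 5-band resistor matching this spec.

violet, grey, yellow, brown, blue

7840 Ω = 784 × 10^1.
7 → violet
8 → grey
4 → yellow
Multiplier 10^1 → brown.
±0.25% tolerance → blue.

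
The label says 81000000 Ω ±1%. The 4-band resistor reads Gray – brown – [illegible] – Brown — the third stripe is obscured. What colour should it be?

blue

81000000 Ω = 81 × 10^6.
The third band is the multiplier, 10^6, which is blue.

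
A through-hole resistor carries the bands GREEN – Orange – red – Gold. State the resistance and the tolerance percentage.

5300 Ω ±5%

Green → 5 (first significant figure)
Orange → 3 (second significant figure)
Red → ×10^2 multiplier
Gold → ±5% tolerance
53 × 100 = 5300 Ω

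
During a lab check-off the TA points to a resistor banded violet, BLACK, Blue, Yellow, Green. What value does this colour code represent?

Violet → 7 (first significant figure)
Black → 0 (second significant figure)
Blue → 6 (third significant figure)
Yellow → ×10^4 multiplier
706 × 10000 = 7060000 Ω

7060000 Ω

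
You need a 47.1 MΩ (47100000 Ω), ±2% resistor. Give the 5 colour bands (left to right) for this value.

yellow, violet, brown, green, red

47100000 Ω = 471 × 10^5.
4 → yellow
7 → violet
1 → brown
Multiplier 10^5 → green.
±2% tolerance → red.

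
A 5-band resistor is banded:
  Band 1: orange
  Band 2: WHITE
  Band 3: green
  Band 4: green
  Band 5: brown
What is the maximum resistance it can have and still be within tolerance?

39895000 Ω

Orange → 3 (first significant figure)
White → 9 (second significant figure)
Green → 5 (third significant figure)
Green → ×10^5 multiplier
Brown → ±1% tolerance
395 × 100000 = 39500000 Ω
Maximum = 39500000 × (1 + 1/100) = 39895000 Ω.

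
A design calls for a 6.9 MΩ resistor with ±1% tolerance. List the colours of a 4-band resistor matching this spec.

blue, white, green, brown

6900000 Ω = 69 × 10^5.
6 → blue
9 → white
Multiplier 10^5 → green.
±1% tolerance → brown.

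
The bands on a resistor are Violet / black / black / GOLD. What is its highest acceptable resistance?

73.5 Ω

Violet → 7 (first significant figure)
Black → 0 (second significant figure)
Black → ×1 multiplier
Gold → ±5% tolerance
70 × 1 = 70 Ω
Highest = 70 × (1 + 5/100) = 73.5 Ω.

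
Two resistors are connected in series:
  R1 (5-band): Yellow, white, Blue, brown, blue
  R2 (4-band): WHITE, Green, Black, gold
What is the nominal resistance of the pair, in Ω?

R1: yellow, white, blue → 496; brown ×10 → 4960 Ω.
R2: white, green → 95; black ×1 → 95 Ω.
Series: 4960 + 95 = 5055 Ω.

5055 Ω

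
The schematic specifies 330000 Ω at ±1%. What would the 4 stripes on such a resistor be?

orange, orange, yellow, brown

330000 Ω = 33 × 10^4.
3 → orange
3 → orange
Multiplier 10^4 → yellow.
±1% tolerance → brown.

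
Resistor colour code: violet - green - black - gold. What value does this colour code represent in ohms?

75 Ω

Violet → 7 (first significant figure)
Green → 5 (second significant figure)
Black → ×1 multiplier
75 × 1 = 75 Ω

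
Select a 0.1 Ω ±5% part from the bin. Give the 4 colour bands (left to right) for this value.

brown, black, silver, gold

0.1 Ω = 10 × 10^-2.
1 → brown
0 → black
Multiplier 10^-2 → silver.
±5% tolerance → gold.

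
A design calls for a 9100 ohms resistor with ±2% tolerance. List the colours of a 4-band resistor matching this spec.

9100 Ω = 91 × 10^2.
9 → white
1 → brown
Multiplier 10^2 → red.
±2% tolerance → red.

white, brown, red, red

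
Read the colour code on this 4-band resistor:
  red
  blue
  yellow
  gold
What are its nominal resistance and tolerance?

260000 Ω ±5%

Red → 2 (first significant figure)
Blue → 6 (second significant figure)
Yellow → ×10^4 multiplier
Gold → ±5% tolerance
26 × 10000 = 260000 Ω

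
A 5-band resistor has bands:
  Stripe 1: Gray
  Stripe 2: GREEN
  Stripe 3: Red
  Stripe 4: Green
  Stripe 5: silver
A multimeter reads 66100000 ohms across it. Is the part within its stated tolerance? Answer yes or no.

no

Grey → 8 (first significant figure)
Green → 5 (second significant figure)
Red → 2 (third significant figure)
Green → ×10^5 multiplier
Silver → ±10% tolerance
852 × 100000 = 85200000 Ω
Allowed range: 76680000 Ω to 93720000 Ω.
66100000 ohms lies outside that range.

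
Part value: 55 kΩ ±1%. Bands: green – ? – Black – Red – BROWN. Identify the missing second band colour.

green

55000 Ω = 550 × 10^2.
The second band gives digit 5 of the significand, and 5 is green.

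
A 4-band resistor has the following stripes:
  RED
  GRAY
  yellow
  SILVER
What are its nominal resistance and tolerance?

Red → 2 (first significant figure)
Grey → 8 (second significant figure)
Yellow → ×10^4 multiplier
Silver → ±10% tolerance
28 × 10000 = 280000 Ω

280000 Ω ±10%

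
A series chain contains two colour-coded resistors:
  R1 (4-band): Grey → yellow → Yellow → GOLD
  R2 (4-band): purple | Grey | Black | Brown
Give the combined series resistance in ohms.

R1: grey, yellow → 84; yellow ×10^4 → 840000 Ω.
R2: violet, grey → 78; black ×1 → 78 Ω.
Series: 840000 + 78 = 840078 Ω.

840078 Ω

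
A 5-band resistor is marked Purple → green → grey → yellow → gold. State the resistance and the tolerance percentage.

7580000 Ω ±5%

Violet → 7 (first significant figure)
Green → 5 (second significant figure)
Grey → 8 (third significant figure)
Yellow → ×10^4 multiplier
Gold → ±5% tolerance
758 × 10000 = 7580000 Ω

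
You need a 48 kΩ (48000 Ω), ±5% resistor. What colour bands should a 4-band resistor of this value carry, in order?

yellow, grey, orange, gold

48000 Ω = 48 × 10^3.
4 → yellow
8 → grey
Multiplier 10^3 → orange.
±5% tolerance → gold.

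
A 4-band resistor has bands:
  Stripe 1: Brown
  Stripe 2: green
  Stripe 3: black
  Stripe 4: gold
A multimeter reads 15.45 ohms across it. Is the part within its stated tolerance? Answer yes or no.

yes

Brown → 1 (first significant figure)
Green → 5 (second significant figure)
Black → ×1 multiplier
Gold → ±5% tolerance
15 × 1 = 15 Ω
Allowed range: 14.25 Ω to 15.75 Ω.
15.45 ohms lies inside that range.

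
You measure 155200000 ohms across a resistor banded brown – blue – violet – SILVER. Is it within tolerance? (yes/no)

yes

Brown → 1 (first significant figure)
Blue → 6 (second significant figure)
Violet → ×10^7 multiplier
Silver → ±10% tolerance
16 × 10000000 = 160000000 Ω
Allowed range: 144000000 Ω to 176000000 Ω.
155200000 ohms lies inside that range.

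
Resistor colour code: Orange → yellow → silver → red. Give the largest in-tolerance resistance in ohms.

0.3468 Ω

Orange → 3 (first significant figure)
Yellow → 4 (second significant figure)
Silver → ×0.01 multiplier
Red → ±2% tolerance
34 × 0.01 = 0.34 Ω
Largest = 0.34 × (1 + 2/100) = 0.3468 Ω.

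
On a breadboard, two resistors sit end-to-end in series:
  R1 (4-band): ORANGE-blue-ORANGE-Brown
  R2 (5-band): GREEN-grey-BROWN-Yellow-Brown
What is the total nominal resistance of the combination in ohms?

5846000 Ω

R1: orange, blue → 36; orange ×10^3 → 36000 Ω.
R2: green, grey, brown → 581; yellow ×10^4 → 5810000 Ω.
Series: 36000 + 5810000 = 5846000 Ω.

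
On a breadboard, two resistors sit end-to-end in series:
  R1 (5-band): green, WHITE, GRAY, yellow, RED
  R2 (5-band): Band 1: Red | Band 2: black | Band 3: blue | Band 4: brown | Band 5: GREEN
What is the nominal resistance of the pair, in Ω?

R1: green, white, grey → 598; yellow ×10^4 → 5980000 Ω.
R2: red, black, blue → 206; brown ×10 → 2060 Ω.
Series: 5980000 + 2060 = 5982060 Ω.

5982060 Ω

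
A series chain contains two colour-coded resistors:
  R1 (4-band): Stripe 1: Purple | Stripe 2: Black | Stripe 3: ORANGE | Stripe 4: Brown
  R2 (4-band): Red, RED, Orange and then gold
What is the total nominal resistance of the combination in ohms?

92000 Ω

R1: violet, black → 70; orange ×10^3 → 70000 Ω.
R2: red, red → 22; orange ×10^3 → 22000 Ω.
Series: 70000 + 22000 = 92000 Ω.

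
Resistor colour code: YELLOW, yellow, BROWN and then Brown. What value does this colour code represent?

Yellow → 4 (first significant figure)
Yellow → 4 (second significant figure)
Brown → ×10 multiplier
44 × 10 = 440 Ω

440 Ω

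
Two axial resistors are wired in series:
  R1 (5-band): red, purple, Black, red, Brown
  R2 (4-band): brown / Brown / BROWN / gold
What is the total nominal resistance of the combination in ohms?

27110 Ω

R1: red, violet, black → 270; red ×10^2 → 27000 Ω.
R2: brown, brown → 11; brown ×10 → 110 Ω.
Series: 27000 + 110 = 27110 Ω.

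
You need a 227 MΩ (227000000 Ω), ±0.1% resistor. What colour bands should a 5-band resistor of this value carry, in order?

227000000 Ω = 227 × 10^6.
2 → red
2 → red
7 → violet
Multiplier 10^6 → blue.
±0.1% tolerance → violet.

red, red, violet, blue, violet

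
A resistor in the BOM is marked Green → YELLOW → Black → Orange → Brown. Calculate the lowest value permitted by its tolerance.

534600 Ω

Green → 5 (first significant figure)
Yellow → 4 (second significant figure)
Black → 0 (third significant figure)
Orange → ×10^3 multiplier
Brown → ±1% tolerance
540 × 1000 = 540000 Ω
Lowest = 540000 × (1 − 1/100) = 534600 Ω.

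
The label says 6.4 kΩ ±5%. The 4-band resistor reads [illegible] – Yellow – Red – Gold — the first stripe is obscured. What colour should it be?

blue

6400 Ω = 64 × 10^2.
The first band gives digit 6 of the significand, and 6 is blue.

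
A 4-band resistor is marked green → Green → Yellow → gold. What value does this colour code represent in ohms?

Green → 5 (first significant figure)
Green → 5 (second significant figure)
Yellow → ×10^4 multiplier
55 × 10000 = 550000 Ω

550000 Ω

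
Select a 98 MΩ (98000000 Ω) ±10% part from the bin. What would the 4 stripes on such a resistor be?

white, grey, blue, silver

98000000 Ω = 98 × 10^6.
9 → white
8 → grey
Multiplier 10^6 → blue.
±10% tolerance → silver.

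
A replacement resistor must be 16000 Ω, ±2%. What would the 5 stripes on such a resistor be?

brown, blue, black, red, red

16000 Ω = 160 × 10^2.
1 → brown
6 → blue
0 → black
Multiplier 10^2 → red.
±2% tolerance → red.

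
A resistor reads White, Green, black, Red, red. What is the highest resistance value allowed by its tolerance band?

White → 9 (first significant figure)
Green → 5 (second significant figure)
Black → 0 (third significant figure)
Red → ×10^2 multiplier
Red → ±2% tolerance
950 × 100 = 95000 Ω
Highest = 95000 × (1 + 2/100) = 96900 Ω.

96900 Ω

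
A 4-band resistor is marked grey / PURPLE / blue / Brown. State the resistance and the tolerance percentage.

87000000 Ω ±1%

Grey → 8 (first significant figure)
Violet → 7 (second significant figure)
Blue → ×10^6 multiplier
Brown → ±1% tolerance
87 × 1000000 = 87000000 Ω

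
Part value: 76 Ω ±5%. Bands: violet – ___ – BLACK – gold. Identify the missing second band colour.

76 Ω = 76 × 10^0.
The second band gives digit 6 of the significand, and 6 is blue.

blue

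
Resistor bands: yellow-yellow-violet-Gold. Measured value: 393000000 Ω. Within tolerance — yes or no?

Yellow → 4 (first significant figure)
Yellow → 4 (second significant figure)
Violet → ×10^7 multiplier
Gold → ±5% tolerance
44 × 10000000 = 440000000 Ω
Allowed range: 418000000 Ω to 462000000 Ω.
393000000 Ω lies outside that range.

no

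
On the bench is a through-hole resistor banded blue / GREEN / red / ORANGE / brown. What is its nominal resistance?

652000 Ω

Blue → 6 (first significant figure)
Green → 5 (second significant figure)
Red → 2 (third significant figure)
Orange → ×10^3 multiplier
652 × 1000 = 652000 Ω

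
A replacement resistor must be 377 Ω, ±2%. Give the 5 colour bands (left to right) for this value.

orange, violet, violet, black, red

377 Ω = 377 × 10^0.
3 → orange
7 → violet
7 → violet
Multiplier 10^0 → black.
±2% tolerance → red.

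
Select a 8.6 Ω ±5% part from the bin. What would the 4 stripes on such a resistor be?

8.6 Ω = 86 × 10^-1.
8 → grey
6 → blue
Multiplier 10^-1 → gold.
±5% tolerance → gold.

grey, blue, gold, gold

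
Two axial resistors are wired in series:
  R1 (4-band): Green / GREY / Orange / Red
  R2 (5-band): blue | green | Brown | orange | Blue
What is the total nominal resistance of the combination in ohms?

R1: green, grey → 58; orange ×10^3 → 58000 Ω.
R2: blue, green, brown → 651; orange ×10^3 → 651000 Ω.
Series: 58000 + 651000 = 709000 Ω.

709000 Ω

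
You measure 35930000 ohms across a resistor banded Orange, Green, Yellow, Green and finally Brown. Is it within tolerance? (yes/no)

no

Orange → 3 (first significant figure)
Green → 5 (second significant figure)
Yellow → 4 (third significant figure)
Green → ×10^5 multiplier
Brown → ±1% tolerance
354 × 100000 = 35400000 Ω
Allowed range: 35046000 Ω to 35754000 Ω.
35930000 ohms lies outside that range.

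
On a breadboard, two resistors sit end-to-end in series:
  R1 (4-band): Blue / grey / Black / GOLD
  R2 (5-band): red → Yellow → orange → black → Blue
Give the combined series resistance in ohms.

311 Ω

R1: blue, grey → 68; black ×1 → 68 Ω.
R2: red, yellow, orange → 243; black ×1 → 243 Ω.
Series: 68 + 243 = 311 Ω.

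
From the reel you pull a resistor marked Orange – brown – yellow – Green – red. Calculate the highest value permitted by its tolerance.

Orange → 3 (first significant figure)
Brown → 1 (second significant figure)
Yellow → 4 (third significant figure)
Green → ×10^5 multiplier
Red → ±2% tolerance
314 × 100000 = 31400000 Ω
Highest = 31400000 × (1 + 2/100) = 32028000 Ω.

32028000 Ω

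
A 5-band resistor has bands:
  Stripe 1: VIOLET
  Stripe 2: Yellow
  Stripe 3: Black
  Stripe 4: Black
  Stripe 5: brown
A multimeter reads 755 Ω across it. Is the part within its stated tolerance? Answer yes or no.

no

Violet → 7 (first significant figure)
Yellow → 4 (second significant figure)
Black → 0 (third significant figure)
Black → ×1 multiplier
Brown → ±1% tolerance
740 × 1 = 740 Ω
Allowed range: 732.6 Ω to 747.4 Ω.
755 Ω lies outside that range.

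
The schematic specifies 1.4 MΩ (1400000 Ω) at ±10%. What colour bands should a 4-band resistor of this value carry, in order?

brown, yellow, green, silver

1400000 Ω = 14 × 10^5.
1 → brown
4 → yellow
Multiplier 10^5 → green.
±10% tolerance → silver.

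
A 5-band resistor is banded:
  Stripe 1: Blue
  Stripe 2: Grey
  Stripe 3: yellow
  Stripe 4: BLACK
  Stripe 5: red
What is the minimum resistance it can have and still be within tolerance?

Blue → 6 (first significant figure)
Grey → 8 (second significant figure)
Yellow → 4 (third significant figure)
Black → ×1 multiplier
Red → ±2% tolerance
684 × 1 = 684 Ω
Minimum = 684 × (1 − 2/100) = 670.32 Ω.

670.32 Ω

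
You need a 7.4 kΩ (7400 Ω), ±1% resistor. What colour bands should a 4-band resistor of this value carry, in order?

violet, yellow, red, brown

7400 Ω = 74 × 10^2.
7 → violet
4 → yellow
Multiplier 10^2 → red.
±1% tolerance → brown.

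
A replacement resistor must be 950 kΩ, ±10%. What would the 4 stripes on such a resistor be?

950000 Ω = 95 × 10^4.
9 → white
5 → green
Multiplier 10^4 → yellow.
±10% tolerance → silver.

white, green, yellow, silver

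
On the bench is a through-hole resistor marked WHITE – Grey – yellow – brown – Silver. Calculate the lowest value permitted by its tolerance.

8856 Ω

White → 9 (first significant figure)
Grey → 8 (second significant figure)
Yellow → 4 (third significant figure)
Brown → ×10 multiplier
Silver → ±10% tolerance
984 × 10 = 9840 Ω
Lowest = 9840 × (1 − 10/100) = 8856 Ω.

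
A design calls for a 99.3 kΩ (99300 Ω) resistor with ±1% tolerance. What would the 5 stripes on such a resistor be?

99300 Ω = 993 × 10^2.
9 → white
9 → white
3 → orange
Multiplier 10^2 → red.
±1% tolerance → brown.

white, white, orange, red, brown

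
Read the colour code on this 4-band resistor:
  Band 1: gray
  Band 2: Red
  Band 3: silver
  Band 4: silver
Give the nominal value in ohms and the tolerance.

0.82 Ω ±10%

Grey → 8 (first significant figure)
Red → 2 (second significant figure)
Silver → ×0.01 multiplier
Silver → ±10% tolerance
82 × 0.01 = 0.82 Ω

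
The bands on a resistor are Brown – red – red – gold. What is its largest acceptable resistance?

Brown → 1 (first significant figure)
Red → 2 (second significant figure)
Red → ×10^2 multiplier
Gold → ±5% tolerance
12 × 100 = 1200 Ω
Largest = 1200 × (1 + 5/100) = 1260 Ω.

1260 Ω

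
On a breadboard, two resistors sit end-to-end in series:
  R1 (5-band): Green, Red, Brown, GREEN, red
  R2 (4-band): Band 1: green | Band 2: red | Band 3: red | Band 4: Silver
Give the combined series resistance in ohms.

52105200 Ω

R1: green, red, brown → 521; green ×10^5 → 52100000 Ω.
R2: green, red → 52; red ×10^2 → 5200 Ω.
Series: 52100000 + 5200 = 52105200 Ω.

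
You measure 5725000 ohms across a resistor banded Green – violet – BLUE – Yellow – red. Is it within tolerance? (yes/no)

yes

Green → 5 (first significant figure)
Violet → 7 (second significant figure)
Blue → 6 (third significant figure)
Yellow → ×10^4 multiplier
Red → ±2% tolerance
576 × 10000 = 5760000 Ω
Allowed range: 5644800 Ω to 5875200 Ω.
5725000 ohms lies inside that range.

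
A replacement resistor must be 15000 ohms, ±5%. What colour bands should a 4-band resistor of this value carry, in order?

brown, green, orange, gold

15000 Ω = 15 × 10^3.
1 → brown
5 → green
Multiplier 10^3 → orange.
±5% tolerance → gold.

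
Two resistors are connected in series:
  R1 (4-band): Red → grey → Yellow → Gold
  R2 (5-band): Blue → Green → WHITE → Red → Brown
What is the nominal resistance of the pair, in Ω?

R1: red, grey → 28; yellow ×10^4 → 280000 Ω.
R2: blue, green, white → 659; red ×10^2 → 65900 Ω.
Series: 280000 + 65900 = 345900 Ω.

345900 Ω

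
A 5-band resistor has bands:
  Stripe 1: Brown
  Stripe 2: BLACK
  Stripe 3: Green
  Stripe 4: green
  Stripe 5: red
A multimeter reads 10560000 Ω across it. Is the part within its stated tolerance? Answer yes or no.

Brown → 1 (first significant figure)
Black → 0 (second significant figure)
Green → 5 (third significant figure)
Green → ×10^5 multiplier
Red → ±2% tolerance
105 × 100000 = 10500000 Ω
Allowed range: 10290000 Ω to 10710000 Ω.
10560000 Ω lies inside that range.

yes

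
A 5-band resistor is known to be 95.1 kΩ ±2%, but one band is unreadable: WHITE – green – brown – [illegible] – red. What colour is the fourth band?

red

95100 Ω = 951 × 10^2.
The fourth band is the multiplier, 10^2, which is red.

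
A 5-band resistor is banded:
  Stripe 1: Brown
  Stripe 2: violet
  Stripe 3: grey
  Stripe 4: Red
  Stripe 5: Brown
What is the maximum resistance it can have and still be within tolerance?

Brown → 1 (first significant figure)
Violet → 7 (second significant figure)
Grey → 8 (third significant figure)
Red → ×10^2 multiplier
Brown → ±1% tolerance
178 × 100 = 17800 Ω
Maximum = 17800 × (1 + 1/100) = 17978 Ω.

17978 Ω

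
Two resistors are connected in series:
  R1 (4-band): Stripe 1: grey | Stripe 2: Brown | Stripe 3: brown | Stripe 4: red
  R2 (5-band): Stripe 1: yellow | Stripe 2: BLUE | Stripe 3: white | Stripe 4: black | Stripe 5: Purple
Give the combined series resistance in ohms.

1279 Ω

R1: grey, brown → 81; brown ×10 → 810 Ω.
R2: yellow, blue, white → 469; black ×1 → 469 Ω.
Series: 810 + 469 = 1279 Ω.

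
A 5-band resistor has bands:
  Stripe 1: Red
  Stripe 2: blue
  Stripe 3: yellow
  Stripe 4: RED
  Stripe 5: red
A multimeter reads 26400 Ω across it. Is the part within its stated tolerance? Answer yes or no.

yes

Red → 2 (first significant figure)
Blue → 6 (second significant figure)
Yellow → 4 (third significant figure)
Red → ×10^2 multiplier
Red → ±2% tolerance
264 × 100 = 26400 Ω
Allowed range: 25872 Ω to 26928 Ω.
26400 Ω lies inside that range.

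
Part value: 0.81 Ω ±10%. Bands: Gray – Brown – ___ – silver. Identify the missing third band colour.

0.81 Ω = 81 × 10^-2.
The third band is the multiplier, 10^-2, which is silver.

silver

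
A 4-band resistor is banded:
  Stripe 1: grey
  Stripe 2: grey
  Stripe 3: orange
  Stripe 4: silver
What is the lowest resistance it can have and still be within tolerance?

79200 Ω

Grey → 8 (first significant figure)
Grey → 8 (second significant figure)
Orange → ×10^3 multiplier
Silver → ±10% tolerance
88 × 1000 = 88000 Ω
Lowest = 88000 × (1 − 10/100) = 79200 Ω.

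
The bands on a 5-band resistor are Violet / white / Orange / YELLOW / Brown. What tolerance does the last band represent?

±1%

The last band, brown, is the tolerance band.
Brown corresponds to ±1%.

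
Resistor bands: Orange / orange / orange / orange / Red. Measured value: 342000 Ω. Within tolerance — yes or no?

Orange → 3 (first significant figure)
Orange → 3 (second significant figure)
Orange → 3 (third significant figure)
Orange → ×10^3 multiplier
Red → ±2% tolerance
333 × 1000 = 333000 Ω
Allowed range: 326340 Ω to 339660 Ω.
342000 Ω lies outside that range.

no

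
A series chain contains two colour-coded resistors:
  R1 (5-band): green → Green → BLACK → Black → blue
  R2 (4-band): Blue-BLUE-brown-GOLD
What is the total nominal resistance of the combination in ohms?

R1: green, green, black → 550; black ×1 → 550 Ω.
R2: blue, blue → 66; brown ×10 → 660 Ω.
Series: 550 + 660 = 1210 Ω.

1210 Ω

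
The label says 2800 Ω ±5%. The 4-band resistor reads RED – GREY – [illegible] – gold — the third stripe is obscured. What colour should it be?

2800 Ω = 28 × 10^2.
The third band is the multiplier, 10^2, which is red.

red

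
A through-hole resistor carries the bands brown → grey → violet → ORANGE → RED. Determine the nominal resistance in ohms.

187000 Ω

Brown → 1 (first significant figure)
Grey → 8 (second significant figure)
Violet → 7 (third significant figure)
Orange → ×10^3 multiplier
187 × 1000 = 187000 Ω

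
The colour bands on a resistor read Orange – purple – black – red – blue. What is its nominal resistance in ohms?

37000 Ω

Orange → 3 (first significant figure)
Violet → 7 (second significant figure)
Black → 0 (third significant figure)
Red → ×10^2 multiplier
370 × 100 = 37000 Ω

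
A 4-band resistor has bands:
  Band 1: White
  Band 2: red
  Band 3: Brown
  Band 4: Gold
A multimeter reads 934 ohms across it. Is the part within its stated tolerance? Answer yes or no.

yes

White → 9 (first significant figure)
Red → 2 (second significant figure)
Brown → ×10 multiplier
Gold → ±5% tolerance
92 × 10 = 920 Ω
Allowed range: 874 Ω to 966 Ω.
934 ohms lies inside that range.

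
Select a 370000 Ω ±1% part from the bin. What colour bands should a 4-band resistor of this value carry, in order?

370000 Ω = 37 × 10^4.
3 → orange
7 → violet
Multiplier 10^4 → yellow.
±1% tolerance → brown.

orange, violet, yellow, brown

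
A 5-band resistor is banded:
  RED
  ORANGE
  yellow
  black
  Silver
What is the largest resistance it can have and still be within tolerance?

Red → 2 (first significant figure)
Orange → 3 (second significant figure)
Yellow → 4 (third significant figure)
Black → ×1 multiplier
Silver → ±10% tolerance
234 × 1 = 234 Ω
Largest = 234 × (1 + 10/100) = 257.4 Ω.

257.4 Ω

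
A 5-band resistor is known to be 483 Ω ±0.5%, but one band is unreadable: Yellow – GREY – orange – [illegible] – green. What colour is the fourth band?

black

483 Ω = 483 × 10^0.
The fourth band is the multiplier, 10^0, which is black.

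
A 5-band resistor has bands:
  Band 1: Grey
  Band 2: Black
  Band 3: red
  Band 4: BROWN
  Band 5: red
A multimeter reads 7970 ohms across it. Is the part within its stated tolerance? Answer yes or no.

Grey → 8 (first significant figure)
Black → 0 (second significant figure)
Red → 2 (third significant figure)
Brown → ×10 multiplier
Red → ±2% tolerance
802 × 10 = 8020 Ω
Allowed range: 7859.6 Ω to 8180.4 Ω.
7970 ohms lies inside that range.

yes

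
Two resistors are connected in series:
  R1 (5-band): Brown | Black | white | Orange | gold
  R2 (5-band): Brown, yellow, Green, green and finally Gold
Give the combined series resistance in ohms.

R1: brown, black, white → 109; orange ×10^3 → 109000 Ω.
R2: brown, yellow, green → 145; green ×10^5 → 14500000 Ω.
Series: 109000 + 14500000 = 14609000 Ω.

14609000 Ω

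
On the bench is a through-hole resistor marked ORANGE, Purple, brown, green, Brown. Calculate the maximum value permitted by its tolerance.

Orange → 3 (first significant figure)
Violet → 7 (second significant figure)
Brown → 1 (third significant figure)
Green → ×10^5 multiplier
Brown → ±1% tolerance
371 × 100000 = 37100000 Ω
Maximum = 37100000 × (1 + 1/100) = 37471000 Ω.

37471000 Ω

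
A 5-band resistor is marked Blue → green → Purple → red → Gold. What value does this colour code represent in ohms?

Blue → 6 (first significant figure)
Green → 5 (second significant figure)
Violet → 7 (third significant figure)
Red → ×10^2 multiplier
657 × 100 = 65700 Ω

65700 Ω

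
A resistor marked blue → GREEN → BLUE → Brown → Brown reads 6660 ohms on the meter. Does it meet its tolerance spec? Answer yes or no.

no

Blue → 6 (first significant figure)
Green → 5 (second significant figure)
Blue → 6 (third significant figure)
Brown → ×10 multiplier
Brown → ±1% tolerance
656 × 10 = 6560 Ω
Allowed range: 6494.4 Ω to 6625.6 Ω.
6660 ohms lies outside that range.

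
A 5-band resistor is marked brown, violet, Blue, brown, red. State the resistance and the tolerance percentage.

Brown → 1 (first significant figure)
Violet → 7 (second significant figure)
Blue → 6 (third significant figure)
Brown → ×10 multiplier
Red → ±2% tolerance
176 × 10 = 1760 Ω

1760 Ω ±2%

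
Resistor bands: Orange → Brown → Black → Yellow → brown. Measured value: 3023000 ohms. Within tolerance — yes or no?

Orange → 3 (first significant figure)
Brown → 1 (second significant figure)
Black → 0 (third significant figure)
Yellow → ×10^4 multiplier
Brown → ±1% tolerance
310 × 10000 = 3100000 Ω
Allowed range: 3069000 Ω to 3131000 Ω.
3023000 ohms lies outside that range.

no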